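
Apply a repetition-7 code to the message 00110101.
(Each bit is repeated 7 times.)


Each bit -> 7 copies

00000000000000111111111111110000000111111100000001111111


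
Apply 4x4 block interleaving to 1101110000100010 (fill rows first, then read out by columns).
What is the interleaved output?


Matrix:
  1101
  1100
  0010
  0010
Read columns: 1100110000111000

1100110000111000


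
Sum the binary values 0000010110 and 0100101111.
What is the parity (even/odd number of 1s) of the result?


0000010110 = 22
0100101111 = 303
Sum = 325 = 101000101
1s count = 4

even parity (4 ones in 101000101)


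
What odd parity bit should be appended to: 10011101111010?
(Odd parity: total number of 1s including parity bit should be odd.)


Number of 1s in data: 9
Parity bit: 0

0


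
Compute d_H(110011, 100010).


XOR: 010001
Count of 1s: 2

2


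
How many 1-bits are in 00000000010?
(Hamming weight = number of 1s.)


Counting 1s in 00000000010

1


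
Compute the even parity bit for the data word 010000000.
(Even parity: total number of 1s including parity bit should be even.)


Number of 1s in data: 1
Parity bit: 1

1


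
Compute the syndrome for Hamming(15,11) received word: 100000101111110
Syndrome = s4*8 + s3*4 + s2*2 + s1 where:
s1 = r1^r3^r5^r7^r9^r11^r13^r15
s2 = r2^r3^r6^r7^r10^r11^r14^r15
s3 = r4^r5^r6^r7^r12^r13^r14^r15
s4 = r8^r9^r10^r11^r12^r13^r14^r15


s1=1, s2=0, s3=0, s4=0

Syndrome = 1 (error at position 1)


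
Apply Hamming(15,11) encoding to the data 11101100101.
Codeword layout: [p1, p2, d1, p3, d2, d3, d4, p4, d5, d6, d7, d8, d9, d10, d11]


Parity bits: p1=1, p2=0, p3=0, p4=0

101011001100101


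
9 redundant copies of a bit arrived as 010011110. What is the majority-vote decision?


Ones: 5 out of 9
Threshold: 5

1 (5/9 voted 1)


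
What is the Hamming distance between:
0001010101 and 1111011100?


XOR: 1110001001
Count of 1s: 5

5


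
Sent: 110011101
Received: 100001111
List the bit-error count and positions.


XOR: 010010010

3 error(s) at position(s): 1, 4, 7


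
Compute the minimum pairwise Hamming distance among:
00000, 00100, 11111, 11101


Comparing all pairs, minimum distance: 1
Can detect 0 errors, correct 0 errors

1


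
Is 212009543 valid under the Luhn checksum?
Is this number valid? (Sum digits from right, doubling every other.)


Luhn sum = 31
31 mod 10 = 1

Invalid (Luhn sum mod 10 = 1)


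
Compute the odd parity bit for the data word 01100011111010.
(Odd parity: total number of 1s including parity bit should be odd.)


Number of 1s in data: 8
Parity bit: 1

1


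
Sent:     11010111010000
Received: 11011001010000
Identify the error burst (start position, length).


XOR: 00001110000000

Burst at position 4, length 3


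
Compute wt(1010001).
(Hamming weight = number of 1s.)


Counting 1s in 1010001

3


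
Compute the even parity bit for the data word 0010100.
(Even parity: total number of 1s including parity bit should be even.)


Number of 1s in data: 2
Parity bit: 0

0


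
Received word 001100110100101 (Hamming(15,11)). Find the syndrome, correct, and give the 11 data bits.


Syndrome = 0: no error detected

Data: 10010100101 (no errors)


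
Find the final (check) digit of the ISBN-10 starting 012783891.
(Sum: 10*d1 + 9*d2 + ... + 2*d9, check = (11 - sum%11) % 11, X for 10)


Weighted sum: 198
198 mod 11 = 0

Check digit: 0


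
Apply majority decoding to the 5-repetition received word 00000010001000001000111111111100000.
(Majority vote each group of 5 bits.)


Groups: 00000, 01000, 10000, 01000, 11111, 11111, 00000
Majority votes: 0000110

0000110


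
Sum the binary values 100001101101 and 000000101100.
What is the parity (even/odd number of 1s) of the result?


100001101101 = 2157
000000101100 = 44
Sum = 2201 = 100010011001
1s count = 5

odd parity (5 ones in 100010011001)


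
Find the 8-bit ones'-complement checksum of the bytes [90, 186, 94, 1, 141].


Sum = 512 mod 256 = 0
Complement = 255

255


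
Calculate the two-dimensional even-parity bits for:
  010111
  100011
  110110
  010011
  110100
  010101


Row parities: 010111
Column parities: 110000

Row P: 010111, Col P: 110000, Corner: 0


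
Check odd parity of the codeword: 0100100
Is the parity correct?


Number of 1s: 2

No, parity error (2 ones)


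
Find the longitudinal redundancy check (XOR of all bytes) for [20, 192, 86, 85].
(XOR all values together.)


XOR chain: 20 ^ 192 ^ 86 ^ 85 = 215

215


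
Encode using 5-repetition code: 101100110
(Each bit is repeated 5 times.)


Each bit -> 5 copies

111110000011111111110000000000111111111100000


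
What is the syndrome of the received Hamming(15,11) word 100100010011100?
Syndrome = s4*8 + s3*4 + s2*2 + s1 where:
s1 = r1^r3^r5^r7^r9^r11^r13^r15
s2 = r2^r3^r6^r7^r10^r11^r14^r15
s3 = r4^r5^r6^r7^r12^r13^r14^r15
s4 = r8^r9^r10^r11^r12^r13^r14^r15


s1=1, s2=1, s3=1, s4=0

Syndrome = 7 (error at position 7)


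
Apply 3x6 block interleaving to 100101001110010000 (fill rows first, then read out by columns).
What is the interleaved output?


Matrix:
  100101
  001110
  010000
Read columns: 100001010110010100

100001010110010100


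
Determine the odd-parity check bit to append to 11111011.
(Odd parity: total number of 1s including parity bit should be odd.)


Number of 1s in data: 7
Parity bit: 0

0


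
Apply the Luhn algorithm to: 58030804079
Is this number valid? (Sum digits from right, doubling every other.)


Luhn sum = 47
47 mod 10 = 7

Invalid (Luhn sum mod 10 = 7)


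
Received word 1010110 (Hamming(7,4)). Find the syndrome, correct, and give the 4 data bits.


Syndrome = 1: error at position 1

Data: 1110 (corrected bit 1)


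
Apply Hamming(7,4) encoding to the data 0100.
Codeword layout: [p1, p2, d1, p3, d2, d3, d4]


Parity bits: p1=1, p2=0, p3=1

1001100


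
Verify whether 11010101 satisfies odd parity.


Number of 1s: 5

Yes, parity is correct (5 ones)


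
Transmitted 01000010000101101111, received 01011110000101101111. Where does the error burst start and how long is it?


XOR: 00011100000000000000

Burst at position 3, length 3


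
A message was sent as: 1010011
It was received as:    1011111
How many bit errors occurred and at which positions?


XOR: 0001100

2 error(s) at position(s): 3, 4


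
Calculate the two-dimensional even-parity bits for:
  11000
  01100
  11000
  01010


Row parities: 0000
Column parities: 00110

Row P: 0000, Col P: 00110, Corner: 0


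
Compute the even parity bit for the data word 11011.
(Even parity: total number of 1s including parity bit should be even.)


Number of 1s in data: 4
Parity bit: 0

0


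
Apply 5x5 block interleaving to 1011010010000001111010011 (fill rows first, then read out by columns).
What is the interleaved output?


Matrix:
  10110
  10010
  00000
  11110
  10011
Read columns: 1101100010100101101100001

1101100010100101101100001


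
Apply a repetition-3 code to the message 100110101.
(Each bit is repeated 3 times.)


Each bit -> 3 copies

111000000111111000111000111


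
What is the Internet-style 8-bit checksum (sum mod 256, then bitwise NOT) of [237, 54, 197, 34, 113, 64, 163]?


Sum = 862 mod 256 = 94
Complement = 161

161


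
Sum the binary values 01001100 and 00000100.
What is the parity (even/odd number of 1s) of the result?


01001100 = 76
00000100 = 4
Sum = 80 = 1010000
1s count = 2

even parity (2 ones in 1010000)


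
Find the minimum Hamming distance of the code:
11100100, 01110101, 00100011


Comparing all pairs, minimum distance: 3
Can detect 2 errors, correct 1 errors

3


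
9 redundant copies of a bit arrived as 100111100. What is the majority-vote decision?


Ones: 5 out of 9
Threshold: 5

1 (5/9 voted 1)


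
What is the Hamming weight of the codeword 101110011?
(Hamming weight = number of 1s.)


Counting 1s in 101110011

6


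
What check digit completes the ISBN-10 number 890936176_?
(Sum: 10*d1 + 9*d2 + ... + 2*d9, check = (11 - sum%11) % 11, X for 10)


Weighted sum: 309
309 mod 11 = 1

Check digit: X


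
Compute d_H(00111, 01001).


XOR: 01110
Count of 1s: 3

3


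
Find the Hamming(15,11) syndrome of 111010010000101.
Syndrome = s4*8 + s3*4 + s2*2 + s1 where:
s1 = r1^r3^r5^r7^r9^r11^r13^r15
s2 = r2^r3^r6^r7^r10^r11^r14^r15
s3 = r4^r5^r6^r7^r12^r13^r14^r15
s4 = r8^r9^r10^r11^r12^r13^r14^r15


s1=1, s2=1, s3=1, s4=1

Syndrome = 15 (error at position 15)


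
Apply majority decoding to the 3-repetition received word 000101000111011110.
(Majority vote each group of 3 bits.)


Groups: 000, 101, 000, 111, 011, 110
Majority votes: 010111

010111


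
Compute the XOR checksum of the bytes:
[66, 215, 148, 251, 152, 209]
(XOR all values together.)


XOR chain: 66 ^ 215 ^ 148 ^ 251 ^ 152 ^ 209 = 179

179


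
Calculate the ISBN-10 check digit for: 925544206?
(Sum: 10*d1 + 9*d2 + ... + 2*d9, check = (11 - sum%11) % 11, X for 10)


Weighted sum: 247
247 mod 11 = 5

Check digit: 6


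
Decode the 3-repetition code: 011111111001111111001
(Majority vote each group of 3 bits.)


Groups: 011, 111, 111, 001, 111, 111, 001
Majority votes: 1110110

1110110


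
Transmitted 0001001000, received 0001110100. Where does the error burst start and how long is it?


XOR: 0000111100

Burst at position 4, length 4


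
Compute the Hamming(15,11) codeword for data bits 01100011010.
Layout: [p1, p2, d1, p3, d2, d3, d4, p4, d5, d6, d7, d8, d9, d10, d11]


Parity bits: p1=0, p2=1, p3=0, p4=1

010011010011010


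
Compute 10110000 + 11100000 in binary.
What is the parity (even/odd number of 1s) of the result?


10110000 = 176
11100000 = 224
Sum = 400 = 110010000
1s count = 3

odd parity (3 ones in 110010000)


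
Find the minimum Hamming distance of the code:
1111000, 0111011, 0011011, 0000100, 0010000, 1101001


Comparing all pairs, minimum distance: 1
Can detect 0 errors, correct 0 errors

1


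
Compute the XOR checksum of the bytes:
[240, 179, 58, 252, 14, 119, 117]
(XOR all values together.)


XOR chain: 240 ^ 179 ^ 58 ^ 252 ^ 14 ^ 119 ^ 117 = 137

137


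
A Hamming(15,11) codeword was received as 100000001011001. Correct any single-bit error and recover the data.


Syndrome = 0: no error detected

Data: 00001011001 (no errors)


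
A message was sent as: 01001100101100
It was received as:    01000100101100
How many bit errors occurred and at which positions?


XOR: 00001000000000

1 error(s) at position(s): 4


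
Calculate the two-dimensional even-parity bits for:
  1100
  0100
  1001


Row parities: 010
Column parities: 0001

Row P: 010, Col P: 0001, Corner: 1


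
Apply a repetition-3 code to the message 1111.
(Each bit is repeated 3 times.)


Each bit -> 3 copies

111111111111


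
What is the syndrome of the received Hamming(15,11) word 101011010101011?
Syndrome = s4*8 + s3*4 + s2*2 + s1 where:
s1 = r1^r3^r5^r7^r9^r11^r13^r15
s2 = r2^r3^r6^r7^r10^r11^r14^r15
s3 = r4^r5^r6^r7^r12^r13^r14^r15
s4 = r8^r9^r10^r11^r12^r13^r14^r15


s1=0, s2=1, s3=1, s4=1

Syndrome = 14 (error at position 14)


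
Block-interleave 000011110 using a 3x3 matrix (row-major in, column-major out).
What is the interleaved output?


Matrix:
  000
  011
  110
Read columns: 001011010

001011010


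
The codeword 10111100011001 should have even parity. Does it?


Number of 1s: 8

Yes, parity is correct (8 ones)


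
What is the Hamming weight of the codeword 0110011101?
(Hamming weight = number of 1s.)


Counting 1s in 0110011101

6


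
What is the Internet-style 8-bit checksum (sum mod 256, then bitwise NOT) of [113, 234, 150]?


Sum = 497 mod 256 = 241
Complement = 14

14


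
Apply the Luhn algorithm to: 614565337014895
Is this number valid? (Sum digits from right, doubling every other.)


Luhn sum = 67
67 mod 10 = 7

Invalid (Luhn sum mod 10 = 7)


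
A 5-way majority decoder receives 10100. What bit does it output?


Ones: 2 out of 5
Threshold: 3

0 (2/5 voted 1)


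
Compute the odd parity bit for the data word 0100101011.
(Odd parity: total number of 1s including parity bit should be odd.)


Number of 1s in data: 5
Parity bit: 0

0


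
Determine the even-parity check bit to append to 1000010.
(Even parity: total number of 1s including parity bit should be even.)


Number of 1s in data: 2
Parity bit: 0

0


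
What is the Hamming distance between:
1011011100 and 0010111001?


XOR: 1001100101
Count of 1s: 5

5


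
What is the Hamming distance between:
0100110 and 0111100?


XOR: 0011010
Count of 1s: 3

3


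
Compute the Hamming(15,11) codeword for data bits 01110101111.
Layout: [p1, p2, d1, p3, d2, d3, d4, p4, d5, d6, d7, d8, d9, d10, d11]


Parity bits: p1=0, p2=1, p3=1, p4=1

010111110101111


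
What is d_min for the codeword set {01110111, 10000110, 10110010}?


Comparing all pairs, minimum distance: 3
Can detect 2 errors, correct 1 errors

3


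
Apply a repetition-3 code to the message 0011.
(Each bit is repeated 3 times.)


Each bit -> 3 copies

000000111111


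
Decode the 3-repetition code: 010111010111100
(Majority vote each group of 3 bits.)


Groups: 010, 111, 010, 111, 100
Majority votes: 01010

01010


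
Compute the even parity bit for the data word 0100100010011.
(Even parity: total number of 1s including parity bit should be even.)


Number of 1s in data: 5
Parity bit: 1

1


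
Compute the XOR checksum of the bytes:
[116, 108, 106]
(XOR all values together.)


XOR chain: 116 ^ 108 ^ 106 = 114

114


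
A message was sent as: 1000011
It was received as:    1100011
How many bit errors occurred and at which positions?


XOR: 0100000

1 error(s) at position(s): 1


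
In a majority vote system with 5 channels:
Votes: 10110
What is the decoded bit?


Ones: 3 out of 5
Threshold: 3

1 (3/5 voted 1)


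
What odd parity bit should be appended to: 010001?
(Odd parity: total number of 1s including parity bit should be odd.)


Number of 1s in data: 2
Parity bit: 1

1


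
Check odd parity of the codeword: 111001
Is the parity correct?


Number of 1s: 4

No, parity error (4 ones)


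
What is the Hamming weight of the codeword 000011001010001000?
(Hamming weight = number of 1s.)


Counting 1s in 000011001010001000

5


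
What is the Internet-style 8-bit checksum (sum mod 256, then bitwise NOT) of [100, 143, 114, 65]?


Sum = 422 mod 256 = 166
Complement = 89

89


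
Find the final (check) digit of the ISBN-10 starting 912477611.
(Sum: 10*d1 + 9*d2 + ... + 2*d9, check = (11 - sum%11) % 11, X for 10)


Weighted sum: 249
249 mod 11 = 7

Check digit: 4


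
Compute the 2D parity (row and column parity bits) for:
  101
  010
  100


Row parities: 011
Column parities: 011

Row P: 011, Col P: 011, Corner: 0


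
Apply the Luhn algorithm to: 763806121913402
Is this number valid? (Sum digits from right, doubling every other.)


Luhn sum = 51
51 mod 10 = 1

Invalid (Luhn sum mod 10 = 1)


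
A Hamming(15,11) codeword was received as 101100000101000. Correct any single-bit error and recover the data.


Syndrome = 0: no error detected

Data: 10000101000 (no errors)


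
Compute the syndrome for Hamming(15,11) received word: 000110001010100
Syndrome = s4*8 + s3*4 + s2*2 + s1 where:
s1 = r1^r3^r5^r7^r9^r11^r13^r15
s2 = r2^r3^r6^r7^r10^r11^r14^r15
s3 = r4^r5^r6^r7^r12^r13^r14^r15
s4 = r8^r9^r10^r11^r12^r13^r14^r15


s1=0, s2=1, s3=1, s4=1

Syndrome = 14 (error at position 14)


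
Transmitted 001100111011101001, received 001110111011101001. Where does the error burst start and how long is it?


XOR: 000010000000000000

Burst at position 4, length 1


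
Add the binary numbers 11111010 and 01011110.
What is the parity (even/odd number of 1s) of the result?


11111010 = 250
01011110 = 94
Sum = 344 = 101011000
1s count = 4

even parity (4 ones in 101011000)


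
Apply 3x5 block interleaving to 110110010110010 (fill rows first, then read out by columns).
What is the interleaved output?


Matrix:
  11011
  00101
  10010
Read columns: 101100010101110

101100010101110


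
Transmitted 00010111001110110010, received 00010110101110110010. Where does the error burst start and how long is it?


XOR: 00000001100000000000

Burst at position 7, length 2


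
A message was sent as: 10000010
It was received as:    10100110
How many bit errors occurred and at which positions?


XOR: 00100100

2 error(s) at position(s): 2, 5


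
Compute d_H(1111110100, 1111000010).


XOR: 0000110110
Count of 1s: 4

4


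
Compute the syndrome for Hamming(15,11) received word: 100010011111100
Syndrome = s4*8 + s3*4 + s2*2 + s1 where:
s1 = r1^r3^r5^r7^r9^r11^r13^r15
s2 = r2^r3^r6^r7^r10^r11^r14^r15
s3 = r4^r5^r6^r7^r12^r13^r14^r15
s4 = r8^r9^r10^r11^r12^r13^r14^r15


s1=1, s2=0, s3=1, s4=0

Syndrome = 5 (error at position 5)


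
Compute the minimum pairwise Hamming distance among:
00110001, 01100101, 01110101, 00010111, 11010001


Comparing all pairs, minimum distance: 1
Can detect 0 errors, correct 0 errors

1


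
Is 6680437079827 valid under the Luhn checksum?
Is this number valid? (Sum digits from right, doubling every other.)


Luhn sum = 69
69 mod 10 = 9

Invalid (Luhn sum mod 10 = 9)


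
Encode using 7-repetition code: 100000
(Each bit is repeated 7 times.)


Each bit -> 7 copies

111111100000000000000000000000000000000000


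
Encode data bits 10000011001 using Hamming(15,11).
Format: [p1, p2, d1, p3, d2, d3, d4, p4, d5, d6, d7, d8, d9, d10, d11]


Parity bits: p1=1, p2=1, p3=0, p4=1

111000010011001


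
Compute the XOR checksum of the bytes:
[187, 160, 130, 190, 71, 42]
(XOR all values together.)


XOR chain: 187 ^ 160 ^ 130 ^ 190 ^ 71 ^ 42 = 74

74


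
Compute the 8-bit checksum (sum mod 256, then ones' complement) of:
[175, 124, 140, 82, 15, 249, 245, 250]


Sum = 1280 mod 256 = 0
Complement = 255

255


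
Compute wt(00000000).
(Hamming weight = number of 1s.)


Counting 1s in 00000000

0


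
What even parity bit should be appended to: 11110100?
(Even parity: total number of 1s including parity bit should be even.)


Number of 1s in data: 5
Parity bit: 1

1


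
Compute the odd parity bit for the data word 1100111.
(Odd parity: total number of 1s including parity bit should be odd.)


Number of 1s in data: 5
Parity bit: 0

0


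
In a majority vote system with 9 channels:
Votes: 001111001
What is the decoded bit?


Ones: 5 out of 9
Threshold: 5

1 (5/9 voted 1)


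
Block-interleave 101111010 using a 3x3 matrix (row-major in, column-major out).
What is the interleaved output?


Matrix:
  101
  111
  010
Read columns: 110011110

110011110


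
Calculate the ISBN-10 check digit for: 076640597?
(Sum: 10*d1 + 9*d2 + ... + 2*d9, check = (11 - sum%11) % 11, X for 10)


Weighted sum: 238
238 mod 11 = 7

Check digit: 4


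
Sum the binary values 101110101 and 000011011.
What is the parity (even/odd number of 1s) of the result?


101110101 = 373
000011011 = 27
Sum = 400 = 110010000
1s count = 3

odd parity (3 ones in 110010000)


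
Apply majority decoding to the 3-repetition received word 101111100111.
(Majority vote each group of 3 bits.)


Groups: 101, 111, 100, 111
Majority votes: 1101

1101


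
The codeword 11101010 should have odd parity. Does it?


Number of 1s: 5

Yes, parity is correct (5 ones)


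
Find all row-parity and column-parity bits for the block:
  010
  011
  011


Row parities: 100
Column parities: 010

Row P: 100, Col P: 010, Corner: 1


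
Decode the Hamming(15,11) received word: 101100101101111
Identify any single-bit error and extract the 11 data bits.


Syndrome = 2: error at position 2

Data: 10011101111 (corrected bit 2)


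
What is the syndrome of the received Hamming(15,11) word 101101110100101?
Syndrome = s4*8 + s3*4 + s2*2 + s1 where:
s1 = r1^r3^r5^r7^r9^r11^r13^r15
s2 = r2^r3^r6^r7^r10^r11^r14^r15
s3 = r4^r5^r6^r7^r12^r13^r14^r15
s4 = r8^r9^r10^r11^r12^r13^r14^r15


s1=1, s2=1, s3=1, s4=0

Syndrome = 7 (error at position 7)


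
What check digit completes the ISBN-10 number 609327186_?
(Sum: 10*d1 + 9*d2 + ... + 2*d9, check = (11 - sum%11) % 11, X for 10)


Weighted sum: 240
240 mod 11 = 9

Check digit: 2


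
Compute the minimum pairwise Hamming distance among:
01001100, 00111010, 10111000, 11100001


Comparing all pairs, minimum distance: 2
Can detect 1 errors, correct 0 errors

2


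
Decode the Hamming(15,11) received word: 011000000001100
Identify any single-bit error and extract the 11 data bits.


Syndrome = 0: no error detected

Data: 10000001100 (no errors)


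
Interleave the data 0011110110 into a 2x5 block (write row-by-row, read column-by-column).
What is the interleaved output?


Matrix:
  00111
  10110
Read columns: 0100111110

0100111110


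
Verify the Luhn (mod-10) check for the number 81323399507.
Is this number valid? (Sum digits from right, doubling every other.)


Luhn sum = 56
56 mod 10 = 6

Invalid (Luhn sum mod 10 = 6)


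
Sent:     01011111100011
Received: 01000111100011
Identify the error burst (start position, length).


XOR: 00011000000000

Burst at position 3, length 2


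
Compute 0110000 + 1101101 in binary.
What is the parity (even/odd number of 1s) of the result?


0110000 = 48
1101101 = 109
Sum = 157 = 10011101
1s count = 5

odd parity (5 ones in 10011101)


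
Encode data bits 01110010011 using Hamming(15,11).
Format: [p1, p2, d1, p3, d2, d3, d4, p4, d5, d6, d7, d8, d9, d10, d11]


Parity bits: p1=0, p2=1, p3=1, p4=1

010111110010011


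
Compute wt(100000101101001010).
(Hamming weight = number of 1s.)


Counting 1s in 100000101101001010

7


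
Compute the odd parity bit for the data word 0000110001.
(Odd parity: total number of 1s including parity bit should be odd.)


Number of 1s in data: 3
Parity bit: 0

0


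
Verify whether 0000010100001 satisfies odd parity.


Number of 1s: 3

Yes, parity is correct (3 ones)


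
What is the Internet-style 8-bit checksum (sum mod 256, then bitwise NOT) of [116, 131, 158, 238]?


Sum = 643 mod 256 = 131
Complement = 124

124


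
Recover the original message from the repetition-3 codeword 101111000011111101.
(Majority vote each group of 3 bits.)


Groups: 101, 111, 000, 011, 111, 101
Majority votes: 110111

110111


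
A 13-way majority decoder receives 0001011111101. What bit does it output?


Ones: 8 out of 13
Threshold: 7

1 (8/13 voted 1)


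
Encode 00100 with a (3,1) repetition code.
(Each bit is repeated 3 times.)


Each bit -> 3 copies

000000111000000


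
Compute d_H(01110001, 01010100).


XOR: 00100101
Count of 1s: 3

3


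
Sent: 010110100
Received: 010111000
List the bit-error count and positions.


XOR: 000001100

2 error(s) at position(s): 5, 6


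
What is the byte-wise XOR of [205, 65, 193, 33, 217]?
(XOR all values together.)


XOR chain: 205 ^ 65 ^ 193 ^ 33 ^ 217 = 181

181


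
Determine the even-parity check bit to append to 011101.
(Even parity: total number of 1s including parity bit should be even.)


Number of 1s in data: 4
Parity bit: 0

0


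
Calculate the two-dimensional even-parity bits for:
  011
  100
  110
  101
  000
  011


Row parities: 010000
Column parities: 111

Row P: 010000, Col P: 111, Corner: 1


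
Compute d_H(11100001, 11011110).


XOR: 00111111
Count of 1s: 6

6


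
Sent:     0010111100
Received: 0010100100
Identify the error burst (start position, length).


XOR: 0000011000

Burst at position 5, length 2


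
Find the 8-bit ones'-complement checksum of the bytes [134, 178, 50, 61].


Sum = 423 mod 256 = 167
Complement = 88

88


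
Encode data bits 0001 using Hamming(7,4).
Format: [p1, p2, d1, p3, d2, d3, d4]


Parity bits: p1=1, p2=1, p3=1

1101001


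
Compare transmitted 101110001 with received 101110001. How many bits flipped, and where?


XOR: 000000000

0 errors (received matches sent)


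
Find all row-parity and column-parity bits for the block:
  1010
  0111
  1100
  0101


Row parities: 0100
Column parities: 0100

Row P: 0100, Col P: 0100, Corner: 1


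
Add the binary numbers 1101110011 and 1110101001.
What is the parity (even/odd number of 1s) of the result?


1101110011 = 883
1110101001 = 937
Sum = 1820 = 11100011100
1s count = 6

even parity (6 ones in 11100011100)


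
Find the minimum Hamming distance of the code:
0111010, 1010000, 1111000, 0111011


Comparing all pairs, minimum distance: 1
Can detect 0 errors, correct 0 errors

1


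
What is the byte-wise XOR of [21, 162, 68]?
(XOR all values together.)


XOR chain: 21 ^ 162 ^ 68 = 243

243


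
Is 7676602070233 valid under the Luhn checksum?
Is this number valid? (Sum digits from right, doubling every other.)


Luhn sum = 46
46 mod 10 = 6

Invalid (Luhn sum mod 10 = 6)


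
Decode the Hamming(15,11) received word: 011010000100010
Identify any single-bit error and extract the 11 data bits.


Syndrome = 0: no error detected

Data: 11000100010 (no errors)


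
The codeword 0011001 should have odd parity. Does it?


Number of 1s: 3

Yes, parity is correct (3 ones)


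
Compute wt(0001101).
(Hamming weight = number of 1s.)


Counting 1s in 0001101

3


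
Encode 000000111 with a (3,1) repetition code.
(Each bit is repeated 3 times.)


Each bit -> 3 copies

000000000000000000111111111


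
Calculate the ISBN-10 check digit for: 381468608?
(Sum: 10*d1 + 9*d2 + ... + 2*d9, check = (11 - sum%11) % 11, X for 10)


Weighted sum: 254
254 mod 11 = 1

Check digit: X


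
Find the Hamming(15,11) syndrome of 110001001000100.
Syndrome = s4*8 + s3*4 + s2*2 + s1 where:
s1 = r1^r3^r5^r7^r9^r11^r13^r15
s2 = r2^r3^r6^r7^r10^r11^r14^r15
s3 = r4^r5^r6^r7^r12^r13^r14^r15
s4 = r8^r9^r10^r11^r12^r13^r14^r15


s1=1, s2=0, s3=0, s4=0

Syndrome = 1 (error at position 1)


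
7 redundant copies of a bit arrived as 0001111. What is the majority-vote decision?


Ones: 4 out of 7
Threshold: 4

1 (4/7 voted 1)


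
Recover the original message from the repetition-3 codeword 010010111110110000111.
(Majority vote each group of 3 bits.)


Groups: 010, 010, 111, 110, 110, 000, 111
Majority votes: 0011101

0011101


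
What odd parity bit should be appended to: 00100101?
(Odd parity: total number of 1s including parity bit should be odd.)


Number of 1s in data: 3
Parity bit: 0

0


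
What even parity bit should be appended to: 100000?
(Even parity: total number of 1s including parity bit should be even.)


Number of 1s in data: 1
Parity bit: 1

1


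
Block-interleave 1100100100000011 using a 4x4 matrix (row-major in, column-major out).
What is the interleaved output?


Matrix:
  1100
  1001
  0000
  0011
Read columns: 1100100000010101

1100100000010101


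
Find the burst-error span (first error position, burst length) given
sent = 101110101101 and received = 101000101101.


XOR: 000110000000

Burst at position 3, length 2


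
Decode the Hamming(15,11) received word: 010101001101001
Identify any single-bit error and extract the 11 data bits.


Syndrome = 0: no error detected

Data: 00101101001 (no errors)


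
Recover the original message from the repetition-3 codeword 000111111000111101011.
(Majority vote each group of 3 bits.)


Groups: 000, 111, 111, 000, 111, 101, 011
Majority votes: 0110111

0110111


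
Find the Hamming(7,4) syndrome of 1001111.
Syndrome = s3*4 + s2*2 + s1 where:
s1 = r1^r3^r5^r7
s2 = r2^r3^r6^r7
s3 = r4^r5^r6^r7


s1=1, s2=0, s3=0

Syndrome = 1 (error at position 1)


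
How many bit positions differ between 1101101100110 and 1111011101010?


XOR: 0010110001100
Count of 1s: 5

5


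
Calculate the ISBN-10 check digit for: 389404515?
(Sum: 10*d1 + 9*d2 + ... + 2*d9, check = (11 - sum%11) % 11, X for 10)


Weighted sum: 255
255 mod 11 = 2

Check digit: 9


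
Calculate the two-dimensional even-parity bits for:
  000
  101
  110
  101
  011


Row parities: 00000
Column parities: 101

Row P: 00000, Col P: 101, Corner: 0


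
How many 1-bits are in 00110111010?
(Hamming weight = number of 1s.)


Counting 1s in 00110111010

6


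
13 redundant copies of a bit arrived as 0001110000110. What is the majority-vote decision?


Ones: 5 out of 13
Threshold: 7

0 (5/13 voted 1)


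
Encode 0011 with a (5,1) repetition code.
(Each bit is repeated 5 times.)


Each bit -> 5 copies

00000000001111111111


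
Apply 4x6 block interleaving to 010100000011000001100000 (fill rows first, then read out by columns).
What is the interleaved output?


Matrix:
  010100
  000011
  000001
  100000
Read columns: 000110000000100001000110

000110000000100001000110


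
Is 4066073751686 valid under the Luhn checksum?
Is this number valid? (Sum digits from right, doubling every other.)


Luhn sum = 52
52 mod 10 = 2

Invalid (Luhn sum mod 10 = 2)


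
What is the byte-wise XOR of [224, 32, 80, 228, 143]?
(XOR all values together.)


XOR chain: 224 ^ 32 ^ 80 ^ 228 ^ 143 = 251

251


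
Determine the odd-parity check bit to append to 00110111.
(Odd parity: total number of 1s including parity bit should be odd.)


Number of 1s in data: 5
Parity bit: 0

0


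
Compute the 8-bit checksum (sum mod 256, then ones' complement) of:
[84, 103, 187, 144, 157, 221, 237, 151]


Sum = 1284 mod 256 = 4
Complement = 251

251


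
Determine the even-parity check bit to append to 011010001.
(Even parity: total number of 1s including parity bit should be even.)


Number of 1s in data: 4
Parity bit: 0

0


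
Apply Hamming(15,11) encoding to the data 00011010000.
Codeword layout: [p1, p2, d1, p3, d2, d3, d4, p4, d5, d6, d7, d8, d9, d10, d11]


Parity bits: p1=1, p2=0, p3=1, p4=0

100100101010000


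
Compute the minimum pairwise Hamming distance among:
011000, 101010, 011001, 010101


Comparing all pairs, minimum distance: 1
Can detect 0 errors, correct 0 errors

1


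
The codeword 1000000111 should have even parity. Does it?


Number of 1s: 4

Yes, parity is correct (4 ones)


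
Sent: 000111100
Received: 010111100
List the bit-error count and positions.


XOR: 010000000

1 error(s) at position(s): 1


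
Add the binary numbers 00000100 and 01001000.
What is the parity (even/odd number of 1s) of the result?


00000100 = 4
01001000 = 72
Sum = 76 = 1001100
1s count = 3

odd parity (3 ones in 1001100)


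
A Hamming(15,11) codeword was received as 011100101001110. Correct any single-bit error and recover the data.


Syndrome = 4: error at position 4

Data: 10011001110 (corrected bit 4)


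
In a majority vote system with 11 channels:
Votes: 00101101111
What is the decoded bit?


Ones: 7 out of 11
Threshold: 6

1 (7/11 voted 1)


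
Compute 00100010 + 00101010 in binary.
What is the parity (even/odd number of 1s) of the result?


00100010 = 34
00101010 = 42
Sum = 76 = 1001100
1s count = 3

odd parity (3 ones in 1001100)


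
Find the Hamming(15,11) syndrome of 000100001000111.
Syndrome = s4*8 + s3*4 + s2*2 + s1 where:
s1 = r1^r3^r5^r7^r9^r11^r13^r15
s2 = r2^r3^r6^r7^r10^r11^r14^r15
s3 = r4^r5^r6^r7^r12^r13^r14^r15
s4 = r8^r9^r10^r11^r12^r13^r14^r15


s1=1, s2=0, s3=0, s4=0

Syndrome = 1 (error at position 1)


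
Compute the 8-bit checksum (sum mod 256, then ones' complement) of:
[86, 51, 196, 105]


Sum = 438 mod 256 = 182
Complement = 73

73


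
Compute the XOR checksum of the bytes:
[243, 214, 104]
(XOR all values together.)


XOR chain: 243 ^ 214 ^ 104 = 77

77


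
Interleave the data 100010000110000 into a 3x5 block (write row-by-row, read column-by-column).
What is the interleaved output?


Matrix:
  10001
  00001
  10000
Read columns: 101000000000110

101000000000110


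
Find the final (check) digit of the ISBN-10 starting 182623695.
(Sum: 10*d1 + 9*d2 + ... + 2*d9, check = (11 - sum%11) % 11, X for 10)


Weighted sum: 228
228 mod 11 = 8

Check digit: 3


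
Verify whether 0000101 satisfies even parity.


Number of 1s: 2

Yes, parity is correct (2 ones)


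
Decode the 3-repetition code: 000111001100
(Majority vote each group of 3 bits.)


Groups: 000, 111, 001, 100
Majority votes: 0100

0100


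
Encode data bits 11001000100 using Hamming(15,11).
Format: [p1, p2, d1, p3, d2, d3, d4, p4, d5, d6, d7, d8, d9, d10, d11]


Parity bits: p1=0, p2=1, p3=0, p4=0

011010001000100


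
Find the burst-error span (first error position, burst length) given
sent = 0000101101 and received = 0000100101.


XOR: 0000001000

Burst at position 6, length 1


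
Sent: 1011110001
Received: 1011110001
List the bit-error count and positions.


XOR: 0000000000

0 errors (received matches sent)


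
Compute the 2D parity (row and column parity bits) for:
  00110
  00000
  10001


Row parities: 000
Column parities: 10111

Row P: 000, Col P: 10111, Corner: 0


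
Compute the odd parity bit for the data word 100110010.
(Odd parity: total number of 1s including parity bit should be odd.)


Number of 1s in data: 4
Parity bit: 1

1


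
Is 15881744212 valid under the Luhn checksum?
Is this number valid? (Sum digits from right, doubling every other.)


Luhn sum = 41
41 mod 10 = 1

Invalid (Luhn sum mod 10 = 1)


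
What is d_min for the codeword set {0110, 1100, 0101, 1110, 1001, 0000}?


Comparing all pairs, minimum distance: 1
Can detect 0 errors, correct 0 errors

1


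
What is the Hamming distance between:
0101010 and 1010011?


XOR: 1111001
Count of 1s: 5

5


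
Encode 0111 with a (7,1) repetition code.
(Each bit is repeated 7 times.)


Each bit -> 7 copies

0000000111111111111111111111


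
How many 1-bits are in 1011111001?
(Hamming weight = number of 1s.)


Counting 1s in 1011111001

7


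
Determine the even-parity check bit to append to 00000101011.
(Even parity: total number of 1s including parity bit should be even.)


Number of 1s in data: 4
Parity bit: 0

0


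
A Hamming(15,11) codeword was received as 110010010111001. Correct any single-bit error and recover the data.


Syndrome = 12: error at position 12

Data: 01000110001 (corrected bit 12)


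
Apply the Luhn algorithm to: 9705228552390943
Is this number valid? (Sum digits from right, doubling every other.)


Luhn sum = 77
77 mod 10 = 7

Invalid (Luhn sum mod 10 = 7)


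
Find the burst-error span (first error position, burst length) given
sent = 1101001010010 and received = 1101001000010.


XOR: 0000000010000

Burst at position 8, length 1


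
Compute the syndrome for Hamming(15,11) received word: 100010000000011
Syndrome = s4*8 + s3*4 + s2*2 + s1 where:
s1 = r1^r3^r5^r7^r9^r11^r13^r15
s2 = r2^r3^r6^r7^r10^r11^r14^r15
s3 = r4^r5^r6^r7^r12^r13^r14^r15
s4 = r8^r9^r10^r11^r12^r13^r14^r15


s1=1, s2=0, s3=1, s4=0

Syndrome = 5 (error at position 5)


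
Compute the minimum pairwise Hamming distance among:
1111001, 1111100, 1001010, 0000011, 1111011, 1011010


Comparing all pairs, minimum distance: 1
Can detect 0 errors, correct 0 errors

1


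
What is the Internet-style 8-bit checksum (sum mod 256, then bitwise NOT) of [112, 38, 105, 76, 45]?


Sum = 376 mod 256 = 120
Complement = 135

135


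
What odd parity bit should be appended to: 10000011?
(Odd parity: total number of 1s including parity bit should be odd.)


Number of 1s in data: 3
Parity bit: 0

0


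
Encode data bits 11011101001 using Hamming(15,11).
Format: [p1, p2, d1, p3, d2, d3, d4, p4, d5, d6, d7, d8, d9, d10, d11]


Parity bits: p1=1, p2=0, p3=0, p4=0

101010101101001


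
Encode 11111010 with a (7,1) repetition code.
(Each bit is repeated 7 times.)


Each bit -> 7 copies

11111111111111111111111111111111111000000011111110000000


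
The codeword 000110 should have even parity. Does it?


Number of 1s: 2

Yes, parity is correct (2 ones)


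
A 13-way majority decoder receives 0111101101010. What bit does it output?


Ones: 8 out of 13
Threshold: 7

1 (8/13 voted 1)


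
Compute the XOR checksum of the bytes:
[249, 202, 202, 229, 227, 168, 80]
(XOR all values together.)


XOR chain: 249 ^ 202 ^ 202 ^ 229 ^ 227 ^ 168 ^ 80 = 7

7


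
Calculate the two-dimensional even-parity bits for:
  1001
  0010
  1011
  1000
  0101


Row parities: 01110
Column parities: 1101

Row P: 01110, Col P: 1101, Corner: 1


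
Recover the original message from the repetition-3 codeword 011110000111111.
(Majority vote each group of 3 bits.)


Groups: 011, 110, 000, 111, 111
Majority votes: 11011

11011


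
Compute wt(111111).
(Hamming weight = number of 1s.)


Counting 1s in 111111

6


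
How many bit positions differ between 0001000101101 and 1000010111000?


XOR: 1001010010101
Count of 1s: 6

6


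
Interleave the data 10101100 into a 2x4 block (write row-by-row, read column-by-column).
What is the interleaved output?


Matrix:
  1010
  1100
Read columns: 11011000

11011000


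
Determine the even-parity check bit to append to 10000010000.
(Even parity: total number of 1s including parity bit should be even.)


Number of 1s in data: 2
Parity bit: 0

0


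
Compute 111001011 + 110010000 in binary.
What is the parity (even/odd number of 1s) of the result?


111001011 = 459
110010000 = 400
Sum = 859 = 1101011011
1s count = 7

odd parity (7 ones in 1101011011)


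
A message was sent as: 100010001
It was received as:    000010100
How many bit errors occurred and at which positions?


XOR: 100000101

3 error(s) at position(s): 0, 6, 8


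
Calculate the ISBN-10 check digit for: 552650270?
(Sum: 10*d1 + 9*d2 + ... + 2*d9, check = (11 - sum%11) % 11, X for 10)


Weighted sum: 212
212 mod 11 = 3

Check digit: 8


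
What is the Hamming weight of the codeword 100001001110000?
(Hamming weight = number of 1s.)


Counting 1s in 100001001110000

5


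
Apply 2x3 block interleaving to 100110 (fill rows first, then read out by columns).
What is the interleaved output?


Matrix:
  100
  110
Read columns: 110100

110100


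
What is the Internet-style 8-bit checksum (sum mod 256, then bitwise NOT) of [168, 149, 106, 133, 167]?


Sum = 723 mod 256 = 211
Complement = 44

44


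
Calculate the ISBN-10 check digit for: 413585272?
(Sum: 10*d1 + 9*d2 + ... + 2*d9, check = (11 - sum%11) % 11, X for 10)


Weighted sum: 214
214 mod 11 = 5

Check digit: 6


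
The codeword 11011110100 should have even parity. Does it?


Number of 1s: 7

No, parity error (7 ones)


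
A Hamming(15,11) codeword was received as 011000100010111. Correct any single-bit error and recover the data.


Syndrome = 1: error at position 1

Data: 10010010111 (corrected bit 1)


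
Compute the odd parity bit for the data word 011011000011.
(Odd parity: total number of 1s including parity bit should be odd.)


Number of 1s in data: 6
Parity bit: 1

1


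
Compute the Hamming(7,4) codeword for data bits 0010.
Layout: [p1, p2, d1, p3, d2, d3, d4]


Parity bits: p1=0, p2=1, p3=1

0101010


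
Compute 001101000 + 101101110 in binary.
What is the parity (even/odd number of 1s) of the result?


001101000 = 104
101101110 = 366
Sum = 470 = 111010110
1s count = 6

even parity (6 ones in 111010110)


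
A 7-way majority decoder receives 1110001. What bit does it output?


Ones: 4 out of 7
Threshold: 4

1 (4/7 voted 1)
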